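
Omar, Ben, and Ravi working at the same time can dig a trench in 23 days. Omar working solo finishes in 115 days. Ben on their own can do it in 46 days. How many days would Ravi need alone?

230/3 days

Combined rate is 1/23 per day.
Known contribution: 1/115 + 1/46 = (2 + 5)/230 = 7/230 per day.
So Ravi's rate is 1/23 − 7/230 = 3/230, meaning 230/3 days alone.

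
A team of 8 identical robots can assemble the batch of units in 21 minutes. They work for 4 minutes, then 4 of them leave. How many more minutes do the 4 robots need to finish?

One robot does 1/168 of the job per minute.
After 4 minutes with 8 robots, 4/21 is done (17/21 left).
With 4 robots the rate is 4/168 = 1/42, so the rest takes 17/21 ÷ 1/42 = 34 minutes.

34 minutes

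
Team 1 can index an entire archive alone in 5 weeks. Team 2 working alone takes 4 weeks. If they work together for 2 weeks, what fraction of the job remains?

Combined rate: 1/5 + 1/4 = (4 + 5)/20 = 9/20 per week.
In 2 weeks they complete 2·9/20 = 9/10 of the job.
So 1/10 remains.

1/10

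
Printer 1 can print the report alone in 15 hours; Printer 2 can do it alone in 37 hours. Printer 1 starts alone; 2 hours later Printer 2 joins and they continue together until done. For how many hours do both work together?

37/4 hours

In 2 hours Printer 1 does 2/15 of the job, leaving 13/15.
Printer 1 and Printer 2 together work at 52/555 per hour, so finishing takes 13/15 ÷ 52/555 = 37/4 hours.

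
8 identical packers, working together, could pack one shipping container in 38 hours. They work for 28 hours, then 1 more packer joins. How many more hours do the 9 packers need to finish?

80/9 hours

One packer does 1/304 of the job per hour.
After 28 hours with 8 packers, 14/19 is done (5/19 left).
With 9 packers the rate is 9/304, so the rest takes 5/19 ÷ 9/304 = 80/9 hours.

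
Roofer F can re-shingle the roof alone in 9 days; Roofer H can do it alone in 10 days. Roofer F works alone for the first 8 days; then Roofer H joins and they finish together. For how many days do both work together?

10/19 days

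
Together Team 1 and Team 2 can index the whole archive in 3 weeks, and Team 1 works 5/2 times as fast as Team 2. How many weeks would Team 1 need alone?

21/5 weeks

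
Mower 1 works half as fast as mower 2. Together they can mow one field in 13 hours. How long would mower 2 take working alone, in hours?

39/2 hours

Let mower 2's rate be r; then mower 1's rate is (1/2)r, so together (1/2 + 1)r = (3/2)r = 1/13.
Thus r = 2/39 per hour.
Mower 2 alone: 39/2 hours; mower 1 alone: 39 hours.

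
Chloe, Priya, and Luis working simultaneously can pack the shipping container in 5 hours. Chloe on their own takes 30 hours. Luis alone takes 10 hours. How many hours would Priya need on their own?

15 hours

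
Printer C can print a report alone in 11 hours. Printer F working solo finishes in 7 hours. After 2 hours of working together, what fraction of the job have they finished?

36/77

Combined rate: 1/11 + 1/7 = (7 + 11)/77 = 18/77 per hour.
In 2 hours they complete 2·18/77 = 36/77 of the job.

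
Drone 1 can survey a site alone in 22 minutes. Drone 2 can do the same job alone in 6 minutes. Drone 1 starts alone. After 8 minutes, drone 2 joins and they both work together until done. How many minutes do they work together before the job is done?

In the first 8 minutes drone 1 alone does 8/22 = 4/11 of the job, leaving 7/11.
Once everyone is working, combined rate: 1/22 + 1/6 = (3 + 11)/66 = 14/66 = 7/33 per minute.
Remaining 7/11 at 7/33 per minute takes 3 minutes.

3 minutes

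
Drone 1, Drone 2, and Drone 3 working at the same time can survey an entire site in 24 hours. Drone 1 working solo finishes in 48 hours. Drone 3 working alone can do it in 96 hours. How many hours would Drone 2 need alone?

Combined rate is 1/24 per hour.
Known contribution: 1/48 + 1/96 = (2 + 1)/96 = 3/96 = 1/32 per hour.
So Drone 2's rate is 1/24 − 1/32 = 1/96, meaning 96 hours alone.

96 hours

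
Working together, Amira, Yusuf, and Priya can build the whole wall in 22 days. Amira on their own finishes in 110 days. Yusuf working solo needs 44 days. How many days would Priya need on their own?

220/3 days

Combined rate is 1/22 per day.
Known contribution: 1/110 + 1/44 = (2 + 5)/220 = 7/220 per day.
So Priya's rate is 1/22 − 7/220 = 3/220, meaning 220/3 days alone.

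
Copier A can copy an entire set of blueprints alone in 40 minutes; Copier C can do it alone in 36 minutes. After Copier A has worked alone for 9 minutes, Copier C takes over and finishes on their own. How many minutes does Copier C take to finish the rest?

In 9 minutes Copier A does 9/40 of the job, leaving 31/40.
Copier C works at 1/36 per minute, so finishing takes 31/40 ÷ 1/36 = 279/10 minutes.

279/10 minutes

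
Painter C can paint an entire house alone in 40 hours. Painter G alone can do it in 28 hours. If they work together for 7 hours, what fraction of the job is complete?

Combined rate: 1/40 + 1/28 = (7 + 10)/280 = 17/280 per hour.
In 7 hours they complete 7·17/280 = 17/40 of the job.

17/40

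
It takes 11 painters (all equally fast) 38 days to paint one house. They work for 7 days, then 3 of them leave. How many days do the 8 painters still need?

One painter does 1/418 of the job per day.
After 7 days with 11 painters, 7/38 is done (31/38 left).
With 8 painters the rate is 8/418 = 4/209, so the rest takes 31/38 ÷ 4/209 = 341/8 days.

341/8 days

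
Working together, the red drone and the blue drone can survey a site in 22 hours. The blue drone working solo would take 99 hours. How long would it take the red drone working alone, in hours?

198/7 hours

Combined rate is 1/22 per hour.
Known contribution: 1/99 per hour.
So the red drone's rate is 1/22 − 1/99 = 7/198, meaning 198/7 hours alone.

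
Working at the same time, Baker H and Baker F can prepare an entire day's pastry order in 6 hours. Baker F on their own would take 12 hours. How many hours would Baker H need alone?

12 hours

Combined rate is 1/6 per hour.
Known contribution: 1/12 per hour.
So Baker H's rate is 1/6 − 1/12 = 1/12, meaning 12 hours alone.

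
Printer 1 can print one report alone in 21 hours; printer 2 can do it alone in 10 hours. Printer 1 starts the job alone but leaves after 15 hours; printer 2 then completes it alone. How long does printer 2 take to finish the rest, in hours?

In 15 hours printer 1 does 15/21 = 5/7 of the job, leaving 2/7.
Printer 2 works at 1/10 per hour, so finishing takes 2/7 ÷ 1/10 = 20/7 hours.

20/7 hours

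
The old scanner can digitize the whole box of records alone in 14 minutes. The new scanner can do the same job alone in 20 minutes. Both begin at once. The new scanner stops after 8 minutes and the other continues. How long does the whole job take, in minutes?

42/5 minutes

In the first 8 minutes the combined rate is 17/140, so 34/35 of the job is done, leaving 1/35.
After the new scanner leaves the rate is 1/14 per minute; the remaining 1/35 takes 2/5 minutes.
Total = 8 + 2/5 = 42/5 minutes.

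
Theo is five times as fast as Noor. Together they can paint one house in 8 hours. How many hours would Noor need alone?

Let Noor's rate be r; then Theo's rate is 5r, so together (5 + 1)r = 6r = 1/8.
Thus r = 1/48 per hour.
Noor alone: 48 hours; Theo alone: 48/5 hours.

48 hours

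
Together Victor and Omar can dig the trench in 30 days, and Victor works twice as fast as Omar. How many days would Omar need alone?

90 days

Let Omar's rate be r; then Victor's rate is 2r, so together (2 + 1)r = 3r = 1/30.
Thus r = 1/90 per day.
Omar alone: 90 days; Victor alone: 45 days.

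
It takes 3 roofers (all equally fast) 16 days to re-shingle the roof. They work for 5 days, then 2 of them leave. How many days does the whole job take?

38 days

One roofer does 1/48 of the job per day.
After 5 days with 3 roofers, 5/16 is done (11/16 left).
With 1 roofer the rate is 1/48, so the rest takes 11/16 ÷ 1/48 = 33 days.
Total = 5 + 33 = 38 days.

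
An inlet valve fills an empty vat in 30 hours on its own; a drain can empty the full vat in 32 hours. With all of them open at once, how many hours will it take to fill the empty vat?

480 hours

Net rate = 1/30 − 1/32 = (16 − 15)/480 = 1/480 per hour.
Filling time = 1 ÷ (1/480) = 480 hours.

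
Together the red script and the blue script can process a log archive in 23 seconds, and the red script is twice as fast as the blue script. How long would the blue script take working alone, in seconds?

Let the blue script's rate be r; then the red script's rate is 2r, so together (2 + 1)r = 3r = 1/23.
Thus r = 1/69 per second.
The blue script alone: 69 seconds; the red script alone: 69/2 seconds.

69 seconds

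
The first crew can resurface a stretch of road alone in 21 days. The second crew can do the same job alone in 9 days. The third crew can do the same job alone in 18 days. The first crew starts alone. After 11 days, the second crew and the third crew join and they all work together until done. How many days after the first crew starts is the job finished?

In the first 11 days the first crew alone does 11/21 of the job, leaving 10/21.
Once everyone is working, combined rate: 1/21 + 1/9 + 1/18 = (6 + 14 + 7)/126 = 27/126 = 3/14 per day.
Remaining 10/21 at 3/14 per day takes 20/9 days.
Total from the start = 11 + 20/9 = 119/9 days.

119/9 days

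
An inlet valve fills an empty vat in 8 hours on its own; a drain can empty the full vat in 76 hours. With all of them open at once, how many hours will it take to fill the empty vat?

Net rate = 1/8 − 1/76 = (19 − 2)/152 = 17/152 per hour.
Filling time = 1 ÷ (17/152) = 152/17 hours.

152/17 hours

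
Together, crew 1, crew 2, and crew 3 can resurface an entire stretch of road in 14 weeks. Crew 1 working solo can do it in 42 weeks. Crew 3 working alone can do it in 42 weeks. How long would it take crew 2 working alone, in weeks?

42 weeks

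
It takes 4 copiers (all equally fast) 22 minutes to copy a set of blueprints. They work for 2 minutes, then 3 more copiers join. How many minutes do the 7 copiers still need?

One copier does 1/88 of the job per minute.
After 2 minutes with 4 copiers, 1/11 is done (10/11 left).
With 7 copiers the rate is 7/88, so the rest takes 10/11 ÷ 7/88 = 80/7 minutes.

80/7 minutes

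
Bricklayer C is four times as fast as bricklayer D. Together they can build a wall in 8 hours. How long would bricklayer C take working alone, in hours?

10 hours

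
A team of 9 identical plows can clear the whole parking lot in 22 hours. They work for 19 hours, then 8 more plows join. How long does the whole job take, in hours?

One plow does 1/198 of the job per hour.
After 19 hours with 9 plows, 19/22 is done (3/22 left).
With 17 plows the rate is 17/198, so the rest takes 3/22 ÷ 17/198 = 27/17 hours.
Total = 19 + 27/17 = 350/17 hours.

350/17 hours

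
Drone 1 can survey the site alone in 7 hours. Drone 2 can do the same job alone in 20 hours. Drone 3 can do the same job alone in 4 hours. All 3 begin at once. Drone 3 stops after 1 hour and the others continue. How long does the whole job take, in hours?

35/9 hours

In the first 1 hour the combined rate is 31/70, so 31/70 of the job is done, leaving 39/70.
After Drone 3 leaves the rate is 27/140 per hour; the remaining 39/70 takes 26/9 hours.
Total = 1 + 26/9 = 35/9 hours.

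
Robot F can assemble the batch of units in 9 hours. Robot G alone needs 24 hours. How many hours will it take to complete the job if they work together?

72/11 hours

Combined rate: 1/9 + 1/24 = (8 + 3)/72 = 11/72 per hour.
Time = 1 ÷ (11/72) = 72/11 hours.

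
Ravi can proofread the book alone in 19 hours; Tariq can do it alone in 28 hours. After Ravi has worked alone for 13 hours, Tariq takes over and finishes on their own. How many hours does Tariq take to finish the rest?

168/19 hours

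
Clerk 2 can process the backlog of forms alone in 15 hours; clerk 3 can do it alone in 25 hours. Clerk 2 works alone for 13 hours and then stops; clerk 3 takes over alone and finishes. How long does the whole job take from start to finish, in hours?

In 13 hours clerk 2 does 13/15 of the job, leaving 2/15.
Clerk 3 works at 1/25 per hour, so finishing takes 2/15 ÷ 1/25 = 10/3 hours.
Total time = 13 + 10/3 = 49/3 hours.

49/3 hours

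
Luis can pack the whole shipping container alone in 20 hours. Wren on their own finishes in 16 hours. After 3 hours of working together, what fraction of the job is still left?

Combined rate: 1/20 + 1/16 = (4 + 5)/80 = 9/80 per hour.
In 3 hours they complete 3·9/80 = 27/80 of the job.
So 53/80 remains.

53/80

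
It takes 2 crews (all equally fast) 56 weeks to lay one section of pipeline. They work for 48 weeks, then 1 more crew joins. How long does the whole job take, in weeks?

One crew does 1/112 of the job per week.
After 48 weeks with 2 crews, 6/7 is done (1/7 left).
With 3 crews the rate is 3/112, so the rest takes 1/7 ÷ 3/112 = 16/3 weeks.
Total = 48 + 16/3 = 160/3 weeks.

160/3 weeks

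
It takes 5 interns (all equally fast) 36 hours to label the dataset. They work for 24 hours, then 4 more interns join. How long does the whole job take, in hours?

92/3 hours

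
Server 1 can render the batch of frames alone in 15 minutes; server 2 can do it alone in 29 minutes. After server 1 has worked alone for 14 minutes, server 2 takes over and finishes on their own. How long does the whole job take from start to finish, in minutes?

In 14 minutes server 1 does 14/15 of the job, leaving 1/15.
Server 2 works at 1/29 per minute, so finishing takes 1/15 ÷ 1/29 = 29/15 minutes.
Total time = 14 + 29/15 = 239/15 minutes.

239/15 minutes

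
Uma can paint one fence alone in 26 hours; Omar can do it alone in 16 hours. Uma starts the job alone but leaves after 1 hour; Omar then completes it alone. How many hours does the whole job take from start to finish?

In 1 hour Uma does 1/26 of the job, leaving 25/26.
Omar works at 1/16 per hour, so finishing takes 25/26 ÷ 1/16 = 200/13 hours.
Total time = 1 + 200/13 = 213/13 hours.

213/13 hours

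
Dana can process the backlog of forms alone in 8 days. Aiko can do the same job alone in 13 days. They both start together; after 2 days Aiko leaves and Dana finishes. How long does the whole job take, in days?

In the first 2 days the combined rate is 21/104, so 21/52 of the job is done, leaving 31/52.
After Aiko leaves the rate is 1/8 per day; the remaining 31/52 takes 62/13 days.
Total = 2 + 62/13 = 88/13 days.

88/13 days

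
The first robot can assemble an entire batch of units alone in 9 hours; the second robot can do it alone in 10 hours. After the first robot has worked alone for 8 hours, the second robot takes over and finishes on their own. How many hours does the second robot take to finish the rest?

10/9 hours

In 8 hours the first robot does 8/9 of the job, leaving 1/9.
The second robot works at 1/10 per hour, so finishing takes 1/9 ÷ 1/10 = 10/9 hours.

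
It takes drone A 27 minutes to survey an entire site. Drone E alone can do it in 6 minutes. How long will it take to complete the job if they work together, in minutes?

Combined rate: 1/27 + 1/6 = (2 + 9)/54 = 11/54 per minute.
Time = 1 ÷ (11/54) = 54/11 minutes.

54/11 minutes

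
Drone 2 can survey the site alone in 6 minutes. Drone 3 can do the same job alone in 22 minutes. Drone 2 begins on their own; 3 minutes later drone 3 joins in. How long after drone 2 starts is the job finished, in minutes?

75/14 minutes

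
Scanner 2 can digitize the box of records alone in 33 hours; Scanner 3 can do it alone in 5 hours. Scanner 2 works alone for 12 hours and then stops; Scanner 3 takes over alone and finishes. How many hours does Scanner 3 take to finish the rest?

In 12 hours Scanner 2 does 12/33 = 4/11 of the job, leaving 7/11.
Scanner 3 works at 1/5 per hour, so finishing takes 7/11 ÷ 1/5 = 35/11 hours.

35/11 hours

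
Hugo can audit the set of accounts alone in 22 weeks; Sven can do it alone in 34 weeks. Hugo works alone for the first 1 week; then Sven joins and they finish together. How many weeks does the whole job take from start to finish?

In 1 week Hugo does 1/22 of the job, leaving 21/22.
Hugo and Sven together work at 14/187 per week, so finishing takes 21/22 ÷ 14/187 = 51/4 weeks.
Total time = 1 + 51/4 = 55/4 weeks.

55/4 weeks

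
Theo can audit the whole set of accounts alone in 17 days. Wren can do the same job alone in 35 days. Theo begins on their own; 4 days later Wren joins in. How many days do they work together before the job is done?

In the first 4 days Theo alone does 4/17 of the job, leaving 13/17.
Once everyone is working, combined rate: 1/17 + 1/35 = (35 + 17)/595 = 52/595 per day.
Remaining 13/17 at 52/595 per day takes 35/4 days.

35/4 days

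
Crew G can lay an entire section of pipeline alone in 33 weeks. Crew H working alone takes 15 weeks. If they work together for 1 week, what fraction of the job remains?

Combined rate: 1/33 + 1/15 = (5 + 11)/165 = 16/165 per week.
In 1 week they complete 1·16/165 = 16/165 of the job.
So 149/165 remains.

149/165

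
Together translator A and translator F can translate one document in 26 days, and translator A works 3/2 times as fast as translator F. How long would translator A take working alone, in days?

130/3 days

Let translator F's rate be r; then translator A's rate is (3/2)r, so together (3/2 + 1)r = (5/2)r = 1/26.
Thus r = 1/65 per day.
Translator F alone: 65 days; translator A alone: 130/3 days.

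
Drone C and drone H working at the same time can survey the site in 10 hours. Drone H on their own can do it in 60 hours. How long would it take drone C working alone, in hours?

Combined rate is 1/10 per hour.
Known contribution: 1/60 per hour.
So drone C's rate is 1/10 − 1/60 = 1/12, meaning 12 hours alone.

12 hours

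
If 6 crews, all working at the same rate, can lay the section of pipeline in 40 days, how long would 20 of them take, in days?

Total work is 6·40 = 240 crew-days.
With 20 crews: 240/20 = 12 days.

12 days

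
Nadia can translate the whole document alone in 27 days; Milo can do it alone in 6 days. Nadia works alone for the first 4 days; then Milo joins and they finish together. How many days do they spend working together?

In 4 days Nadia does 4/27 of the job, leaving 23/27.
Nadia and Milo together work at 11/54 per day, so finishing takes 23/27 ÷ 11/54 = 46/11 days.

46/11 days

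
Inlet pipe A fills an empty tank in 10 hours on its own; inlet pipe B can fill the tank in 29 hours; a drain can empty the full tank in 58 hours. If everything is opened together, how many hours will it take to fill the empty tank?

145/17 hours

Net rate = 1/10 + 1/29 − 1/58 = (29 + 10 − 5)/290 = 34/290 = 17/145 per hour.
Filling time = 1 ÷ (17/145) = 145/17 hours.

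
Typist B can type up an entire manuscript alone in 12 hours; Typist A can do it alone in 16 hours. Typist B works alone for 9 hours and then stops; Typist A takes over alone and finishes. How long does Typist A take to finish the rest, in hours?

In 9 hours Typist B does 9/12 = 3/4 of the job, leaving 1/4.
Typist A works at 1/16 per hour, so finishing takes 1/4 ÷ 1/16 = 4 hours.

4 hours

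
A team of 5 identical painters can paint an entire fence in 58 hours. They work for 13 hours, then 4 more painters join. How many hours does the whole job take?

38 hours

One painter does 1/290 of the job per hour.
After 13 hours with 5 painters, 13/58 is done (45/58 left).
With 9 painters the rate is 9/290, so the rest takes 45/58 ÷ 9/290 = 25 hours.
Total = 13 + 25 = 38 hours.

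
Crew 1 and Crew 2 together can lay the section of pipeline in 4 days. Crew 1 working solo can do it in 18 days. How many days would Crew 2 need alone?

Combined rate is 1/4 per day.
Known contribution: 1/18 per day.
So Crew 2's rate is 1/4 − 1/18 = 7/36, meaning 36/7 days alone.

36/7 days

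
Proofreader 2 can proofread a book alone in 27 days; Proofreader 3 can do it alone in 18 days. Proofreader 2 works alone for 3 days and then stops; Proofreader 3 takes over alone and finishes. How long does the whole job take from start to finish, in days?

In 3 days Proofreader 2 does 3/27 = 1/9 of the job, leaving 8/9.
Proofreader 3 works at 1/18 per day, so finishing takes 8/9 ÷ 1/18 = 16 days.
Total time = 3 + 16 = 19 days.

19 days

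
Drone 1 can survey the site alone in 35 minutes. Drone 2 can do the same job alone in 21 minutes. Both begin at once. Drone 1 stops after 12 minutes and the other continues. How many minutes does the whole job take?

In the first 12 minutes the combined rate is 8/105, so 32/35 of the job is done, leaving 3/35.
After drone 1 leaves the rate is 1/21 per minute; the remaining 3/35 takes 9/5 minutes.
Total = 12 + 9/5 = 69/5 minutes.

69/5 minutes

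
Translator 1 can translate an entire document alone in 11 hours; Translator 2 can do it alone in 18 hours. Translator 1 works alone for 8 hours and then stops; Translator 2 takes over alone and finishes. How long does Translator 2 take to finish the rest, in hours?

In 8 hours Translator 1 does 8/11 of the job, leaving 3/11.
Translator 2 works at 1/18 per hour, so finishing takes 3/11 ÷ 1/18 = 54/11 hours.

54/11 hours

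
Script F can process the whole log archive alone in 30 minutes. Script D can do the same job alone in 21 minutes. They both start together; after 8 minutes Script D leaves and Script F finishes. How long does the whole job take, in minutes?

130/7 minutes

In the first 8 minutes the combined rate is 17/210, so 68/105 of the job is done, leaving 37/105.
After Script D leaves the rate is 1/30 per minute; the remaining 37/105 takes 74/7 minutes.
Total = 8 + 74/7 = 130/7 minutes.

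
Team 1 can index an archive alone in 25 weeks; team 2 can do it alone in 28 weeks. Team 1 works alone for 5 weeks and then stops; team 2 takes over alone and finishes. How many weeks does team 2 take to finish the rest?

In 5 weeks team 1 does 5/25 = 1/5 of the job, leaving 4/5.
Team 2 works at 1/28 per week, so finishing takes 4/5 ÷ 1/28 = 112/5 weeks.

112/5 weeks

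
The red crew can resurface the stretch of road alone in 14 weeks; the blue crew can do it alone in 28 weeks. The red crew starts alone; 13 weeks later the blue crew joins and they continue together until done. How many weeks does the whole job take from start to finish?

41/3 weeks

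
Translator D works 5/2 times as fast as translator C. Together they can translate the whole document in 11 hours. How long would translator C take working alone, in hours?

77/2 hours

Let translator C's rate be r; then translator D's rate is (5/2)r, so together (5/2 + 1)r = (7/2)r = 1/11.
Thus r = 2/77 per hour.
Translator C alone: 77/2 hours; translator D alone: 77/5 hours.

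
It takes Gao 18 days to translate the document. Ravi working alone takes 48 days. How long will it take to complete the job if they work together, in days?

With two workers the combined time is the product over the sum: 18·48/(18+48) = 864/66 = 144/11 days.

144/11 days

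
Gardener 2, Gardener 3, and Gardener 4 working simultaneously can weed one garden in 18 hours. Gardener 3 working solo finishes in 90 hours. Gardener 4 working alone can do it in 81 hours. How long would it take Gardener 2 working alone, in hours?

405/13 hours

Combined rate is 1/18 per hour.
Known contribution: 1/90 + 1/81 = (9 + 10)/810 = 19/810 per hour.
So Gardener 2's rate is 1/18 − 19/810 = 13/405, meaning 405/13 hours alone.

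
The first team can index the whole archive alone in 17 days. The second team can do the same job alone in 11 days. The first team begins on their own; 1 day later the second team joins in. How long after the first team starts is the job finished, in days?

In the first 1 day the first team alone does 1/17 of the job, leaving 16/17.
Once everyone is working, combined rate: 1/17 + 1/11 = (11 + 17)/187 = 28/187 per day.
Remaining 16/17 at 28/187 per day takes 44/7 days.
Total from the start = 1 + 44/7 = 51/7 days.

51/7 days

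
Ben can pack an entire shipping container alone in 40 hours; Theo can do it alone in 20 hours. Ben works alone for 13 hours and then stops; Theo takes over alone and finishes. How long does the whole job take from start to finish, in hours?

In 13 hours Ben does 13/40 of the job, leaving 27/40.
Theo works at 1/20 per hour, so finishing takes 27/40 ÷ 1/20 = 27/2 hours.
Total time = 13 + 27/2 = 53/2 hours.

53/2 hours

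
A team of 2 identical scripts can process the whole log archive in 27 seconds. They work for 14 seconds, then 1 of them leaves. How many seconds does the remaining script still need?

One script does 1/54 of the job per second.
After 14 seconds with 2 scripts, 14/27 is done (13/27 left).
With 1 script the rate is 1/54, so the rest takes 13/27 ÷ 1/54 = 26 seconds.

26 seconds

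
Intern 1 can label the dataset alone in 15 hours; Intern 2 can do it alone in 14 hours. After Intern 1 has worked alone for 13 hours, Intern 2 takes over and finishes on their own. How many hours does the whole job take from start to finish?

In 13 hours Intern 1 does 13/15 of the job, leaving 2/15.
Intern 2 works at 1/14 per hour, so finishing takes 2/15 ÷ 1/14 = 28/15 hours.
Total time = 13 + 28/15 = 223/15 hours.

223/15 hours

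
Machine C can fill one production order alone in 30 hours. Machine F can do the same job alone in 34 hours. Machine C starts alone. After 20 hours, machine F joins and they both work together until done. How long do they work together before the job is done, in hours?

85/16 hours

In the first 20 hours machine C alone does 20/30 = 2/3 of the job, leaving 1/3.
Once everyone is working, combined rate: 1/30 + 1/34 = (17 + 15)/510 = 32/510 = 16/255 per hour.
Remaining 1/3 at 16/255 per hour takes 85/16 hours.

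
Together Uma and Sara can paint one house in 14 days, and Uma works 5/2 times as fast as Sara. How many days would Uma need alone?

Let Sara's rate be r; then Uma's rate is (5/2)r, so together (5/2 + 1)r = (7/2)r = 1/14.
Thus r = 1/49 per day.
Sara alone: 49 days; Uma alone: 98/5 days.

98/5 days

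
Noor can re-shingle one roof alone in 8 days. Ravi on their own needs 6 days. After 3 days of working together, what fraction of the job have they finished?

Combined rate: 1/8 + 1/6 = (3 + 4)/24 = 7/24 per day.
In 3 days they complete 3·7/24 = 7/8 of the job.

7/8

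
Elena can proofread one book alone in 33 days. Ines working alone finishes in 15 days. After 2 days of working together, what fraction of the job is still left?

Combined rate: 1/33 + 1/15 = (5 + 11)/165 = 16/165 per day.
In 2 days they complete 2·16/165 = 32/165 of the job.
So 133/165 remains.

133/165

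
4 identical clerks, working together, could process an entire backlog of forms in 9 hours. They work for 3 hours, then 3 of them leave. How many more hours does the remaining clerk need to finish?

24 hours

One clerk does 1/36 of the job per hour.
After 3 hours with 4 clerks, 1/3 is done (2/3 left).
With 1 clerk the rate is 1/36, so the rest takes 2/3 ÷ 1/36 = 24 hours.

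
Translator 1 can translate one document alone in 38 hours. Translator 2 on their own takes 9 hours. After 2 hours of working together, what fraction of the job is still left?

Combined rate: 1/38 + 1/9 = (9 + 38)/342 = 47/342 per hour.
In 2 hours they complete 2·47/342 = 47/171 of the job.
So 124/171 remains.

124/171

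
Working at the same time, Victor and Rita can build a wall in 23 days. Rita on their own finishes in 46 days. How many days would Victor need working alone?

46 days

Combined rate is 1/23 per day.
Known contribution: 1/46 per day.
So Victor's rate is 1/23 − 1/46 = 1/46, meaning 46 days alone.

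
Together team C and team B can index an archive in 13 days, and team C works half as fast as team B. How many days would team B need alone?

39/2 days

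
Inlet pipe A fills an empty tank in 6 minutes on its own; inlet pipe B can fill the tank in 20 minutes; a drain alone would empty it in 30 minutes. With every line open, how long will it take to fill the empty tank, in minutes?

Net rate = 1/6 + 1/20 − 1/30 = (10 + 3 − 2)/60 = 11/60 per minute.
Filling time = 1 ÷ (11/60) = 60/11 minutes.

60/11 minutes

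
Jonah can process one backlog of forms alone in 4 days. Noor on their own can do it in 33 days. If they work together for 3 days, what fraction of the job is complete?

37/44

Combined rate: 1/4 + 1/33 = (33 + 4)/132 = 37/132 per day.
In 3 days they complete 3·37/132 = 37/44 of the job.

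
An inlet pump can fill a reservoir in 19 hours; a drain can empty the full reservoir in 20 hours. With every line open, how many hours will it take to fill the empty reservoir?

Net rate = 1/19 − 1/20 = (20 − 19)/380 = 1/380 per hour.
Filling time = 1 ÷ (1/380) = 380 hours.

380 hours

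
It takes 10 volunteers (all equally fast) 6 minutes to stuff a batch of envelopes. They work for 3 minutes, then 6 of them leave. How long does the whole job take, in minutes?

21/2 minutes

One volunteer does 1/60 of the job per minute.
After 3 minutes with 10 volunteers, 1/2 is done (1/2 left).
With 4 volunteers the rate is 4/60 = 1/15, so the rest takes 1/2 ÷ 1/15 = 15/2 minutes.
Total = 3 + 15/2 = 21/2 minutes.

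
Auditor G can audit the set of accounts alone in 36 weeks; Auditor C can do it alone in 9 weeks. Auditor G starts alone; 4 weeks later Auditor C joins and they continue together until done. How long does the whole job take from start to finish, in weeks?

In 4 weeks Auditor G does 4/36 = 1/9 of the job, leaving 8/9.
Auditor G and Auditor C together work at 5/36 per week, so finishing takes 8/9 ÷ 5/36 = 32/5 weeks.
Total time = 4 + 32/5 = 52/5 weeks.

52/5 weeks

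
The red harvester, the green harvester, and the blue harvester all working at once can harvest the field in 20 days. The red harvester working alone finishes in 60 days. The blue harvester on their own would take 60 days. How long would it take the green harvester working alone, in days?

60 days

Combined rate is 1/20 per day.
Known contribution: 1/60 + 1/60 = (1 + 1)/60 = 2/60 = 1/30 per day.
So the green harvester's rate is 1/20 − 1/30 = 1/60, meaning 60 days alone.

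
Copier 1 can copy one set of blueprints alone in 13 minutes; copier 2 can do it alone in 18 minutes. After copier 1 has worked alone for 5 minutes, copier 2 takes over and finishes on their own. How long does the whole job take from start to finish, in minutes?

209/13 minutes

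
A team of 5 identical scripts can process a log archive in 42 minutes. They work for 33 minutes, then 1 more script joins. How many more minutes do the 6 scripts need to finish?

15/2 minutes

One script does 1/210 of the job per minute.
After 33 minutes with 5 scripts, 11/14 is done (3/14 left).
With 6 scripts the rate is 6/210 = 1/35, so the rest takes 3/14 ÷ 1/35 = 15/2 minutes.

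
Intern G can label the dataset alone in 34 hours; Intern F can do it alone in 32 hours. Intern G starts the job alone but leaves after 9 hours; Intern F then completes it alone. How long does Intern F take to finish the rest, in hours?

In 9 hours Intern G does 9/34 of the job, leaving 25/34.
Intern F works at 1/32 per hour, so finishing takes 25/34 ÷ 1/32 = 400/17 hours.

400/17 hours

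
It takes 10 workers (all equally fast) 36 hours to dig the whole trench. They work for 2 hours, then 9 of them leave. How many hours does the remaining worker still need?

One worker does 1/360 of the job per hour.
After 2 hours with 10 workers, 1/18 is done (17/18 left).
With 1 worker the rate is 1/360, so the rest takes 17/18 ÷ 1/360 = 340 hours.

340 hours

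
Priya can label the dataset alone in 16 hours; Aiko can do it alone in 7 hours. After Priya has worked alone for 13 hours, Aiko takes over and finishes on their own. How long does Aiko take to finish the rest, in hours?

21/16 hours

In 13 hours Priya does 13/16 of the job, leaving 3/16.
Aiko works at 1/7 per hour, so finishing takes 3/16 ÷ 1/7 = 21/16 hours.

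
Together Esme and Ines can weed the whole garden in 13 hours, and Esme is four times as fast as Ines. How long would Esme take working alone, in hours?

65/4 hours

Let Ines's rate be r; then Esme's rate is 4r, so together (4 + 1)r = 5r = 1/13.
Thus r = 1/65 per hour.
Ines alone: 65 hours; Esme alone: 65/4 hours.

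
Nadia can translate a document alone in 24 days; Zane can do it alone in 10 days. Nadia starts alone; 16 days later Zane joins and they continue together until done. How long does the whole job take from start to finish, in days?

In 16 days Nadia does 16/24 = 2/3 of the job, leaving 1/3.
Nadia and Zane together work at 17/120 per day, so finishing takes 1/3 ÷ 17/120 = 40/17 days.
Total time = 16 + 40/17 = 312/17 days.

312/17 days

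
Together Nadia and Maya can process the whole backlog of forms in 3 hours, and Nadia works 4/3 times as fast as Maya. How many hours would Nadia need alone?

Let Maya's rate be r; then Nadia's rate is (4/3)r, so together (4/3 + 1)r = (7/3)r = 1/3.
Thus r = 1/7 per hour.
Maya alone: 7 hours; Nadia alone: 21/4 hours.

21/4 hours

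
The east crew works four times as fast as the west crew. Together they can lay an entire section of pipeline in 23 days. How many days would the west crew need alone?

115 days

Let the west crew's rate be r; then the east crew's rate is 4r, so together (4 + 1)r = 5r = 1/23.
Thus r = 1/115 per day.
The west crew alone: 115 days; the east crew alone: 115/4 days.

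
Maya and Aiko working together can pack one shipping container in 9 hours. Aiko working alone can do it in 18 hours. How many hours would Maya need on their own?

18 hours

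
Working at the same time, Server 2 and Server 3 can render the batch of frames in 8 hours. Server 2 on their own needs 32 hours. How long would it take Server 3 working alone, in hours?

32/3 hours

Combined rate is 1/8 per hour.
Known contribution: 1/32 per hour.
So Server 3's rate is 1/8 − 1/32 = 3/32, meaning 32/3 hours alone.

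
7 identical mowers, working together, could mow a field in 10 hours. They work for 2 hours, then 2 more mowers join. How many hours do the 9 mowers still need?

One mower does 1/70 of the job per hour.
After 2 hours with 7 mowers, 1/5 is done (4/5 left).
With 9 mowers the rate is 9/70, so the rest takes 4/5 ÷ 9/70 = 56/9 hours.

56/9 hours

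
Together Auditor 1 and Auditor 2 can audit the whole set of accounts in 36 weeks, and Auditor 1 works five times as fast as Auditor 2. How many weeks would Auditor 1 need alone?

Let Auditor 2's rate be r; then Auditor 1's rate is 5r, so together (5 + 1)r = 6r = 1/36.
Thus r = 1/216 per week.
Auditor 2 alone: 216 weeks; Auditor 1 alone: 216/5 weeks.

216/5 weeks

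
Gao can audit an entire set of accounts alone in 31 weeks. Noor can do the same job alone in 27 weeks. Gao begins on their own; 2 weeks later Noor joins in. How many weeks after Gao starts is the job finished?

In the first 2 weeks Gao alone does 2/31 of the job, leaving 29/31.
Once everyone is working, combined rate: 1/31 + 1/27 = (27 + 31)/837 = 58/837 per week.
Remaining 29/31 at 58/837 per week takes 27/2 weeks.
Total from the start = 2 + 27/2 = 31/2 weeks.

31/2 weeks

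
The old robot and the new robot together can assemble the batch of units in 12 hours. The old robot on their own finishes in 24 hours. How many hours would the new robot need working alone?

24 hours

Combined rate is 1/12 per hour.
Known contribution: 1/24 per hour.
So the new robot's rate is 1/12 − 1/24 = 1/24, meaning 24 hours alone.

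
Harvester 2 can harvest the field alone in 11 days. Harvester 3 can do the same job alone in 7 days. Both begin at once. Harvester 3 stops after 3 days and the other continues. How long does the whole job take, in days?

In the first 3 days the combined rate is 18/77, so 54/77 of the job is done, leaving 23/77.
After Harvester 3 leaves the rate is 1/11 per day; the remaining 23/77 takes 23/7 days.
Total = 3 + 23/7 = 44/7 days.

44/7 days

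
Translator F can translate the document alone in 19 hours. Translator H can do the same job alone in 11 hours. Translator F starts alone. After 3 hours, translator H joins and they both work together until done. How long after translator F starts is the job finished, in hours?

133/15 hours

In the first 3 hours translator F alone does 3/19 of the job, leaving 16/19.
Once everyone is working, combined rate: 1/19 + 1/11 = (11 + 19)/209 = 30/209 per hour.
Remaining 16/19 at 30/209 per hour takes 88/15 hours.
Total from the start = 3 + 88/15 = 133/15 hours.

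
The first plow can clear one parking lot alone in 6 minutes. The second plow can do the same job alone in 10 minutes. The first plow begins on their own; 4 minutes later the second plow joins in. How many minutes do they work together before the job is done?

In the first 4 minutes the first plow alone does 4/6 = 2/3 of the job, leaving 1/3.
Once everyone is working, combined rate: 1/6 + 1/10 = (5 + 3)/30 = 8/30 = 4/15 per minute.
Remaining 1/3 at 4/15 per minute takes 5/4 minutes.

5/4 minutes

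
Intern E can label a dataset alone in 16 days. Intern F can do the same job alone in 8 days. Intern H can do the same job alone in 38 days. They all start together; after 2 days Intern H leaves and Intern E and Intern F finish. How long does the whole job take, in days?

96/19 days

In the first 2 days the combined rate is 65/304, so 65/152 of the job is done, leaving 87/152.
After Intern H leaves the rate is 3/16 per day; the remaining 87/152 takes 58/19 days.
Total = 2 + 58/19 = 96/19 days.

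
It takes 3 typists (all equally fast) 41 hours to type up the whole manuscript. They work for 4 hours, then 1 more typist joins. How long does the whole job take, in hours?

127/4 hours

One typist does 1/123 of the job per hour.
After 4 hours with 3 typists, 4/41 is done (37/41 left).
With 4 typists the rate is 4/123, so the rest takes 37/41 ÷ 4/123 = 111/4 hours.
Total = 4 + 111/4 = 127/4 hours.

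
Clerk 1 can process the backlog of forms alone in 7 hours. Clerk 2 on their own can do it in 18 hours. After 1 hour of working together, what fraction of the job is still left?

101/126

Combined rate: 1/7 + 1/18 = (18 + 7)/126 = 25/126 per hour.
In 1 hour they complete 1·25/126 = 25/126 of the job.
So 101/126 remains.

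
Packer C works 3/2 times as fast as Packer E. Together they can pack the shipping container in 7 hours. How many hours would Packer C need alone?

Let Packer E's rate be r; then Packer C's rate is (3/2)r, so together (3/2 + 1)r = (5/2)r = 1/7.
Thus r = 2/35 per hour.
Packer E alone: 35/2 hours; Packer C alone: 35/3 hours.

35/3 hours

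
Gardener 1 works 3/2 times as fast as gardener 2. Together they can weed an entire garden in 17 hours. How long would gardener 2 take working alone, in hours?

Let gardener 2's rate be r; then gardener 1's rate is (3/2)r, so together (3/2 + 1)r = (5/2)r = 1/17.
Thus r = 2/85 per hour.
Gardener 2 alone: 85/2 hours; gardener 1 alone: 85/3 hours.

85/2 hours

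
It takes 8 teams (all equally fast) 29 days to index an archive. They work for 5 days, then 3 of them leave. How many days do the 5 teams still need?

One team does 1/232 of the job per day.
After 5 days with 8 teams, 5/29 is done (24/29 left).
With 5 teams the rate is 5/232, so the rest takes 24/29 ÷ 5/232 = 192/5 days.

192/5 days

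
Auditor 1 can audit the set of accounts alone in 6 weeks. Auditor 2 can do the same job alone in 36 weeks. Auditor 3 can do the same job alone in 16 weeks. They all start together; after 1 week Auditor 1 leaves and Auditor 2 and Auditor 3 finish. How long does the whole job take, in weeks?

120/13 weeks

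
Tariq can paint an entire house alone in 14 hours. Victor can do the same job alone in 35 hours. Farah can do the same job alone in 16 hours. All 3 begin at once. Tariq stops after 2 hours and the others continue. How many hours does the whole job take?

In the first 2 hours the combined rate is 13/80, so 13/40 of the job is done, leaving 27/40.
After Tariq leaves the rate is 51/560 per hour; the remaining 27/40 takes 126/17 hours.
Total = 2 + 126/17 = 160/17 hours.

160/17 hours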